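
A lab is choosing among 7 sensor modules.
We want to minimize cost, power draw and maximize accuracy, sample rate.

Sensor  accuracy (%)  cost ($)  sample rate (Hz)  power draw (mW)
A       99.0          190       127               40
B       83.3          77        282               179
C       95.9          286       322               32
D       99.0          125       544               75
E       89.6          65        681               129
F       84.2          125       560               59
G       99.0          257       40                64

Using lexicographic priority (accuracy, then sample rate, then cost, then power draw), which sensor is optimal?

D

First maximize accuracy: best is 99.0, kept {A, D, G}.
Then maximize sample rate: best is 544, kept {D}.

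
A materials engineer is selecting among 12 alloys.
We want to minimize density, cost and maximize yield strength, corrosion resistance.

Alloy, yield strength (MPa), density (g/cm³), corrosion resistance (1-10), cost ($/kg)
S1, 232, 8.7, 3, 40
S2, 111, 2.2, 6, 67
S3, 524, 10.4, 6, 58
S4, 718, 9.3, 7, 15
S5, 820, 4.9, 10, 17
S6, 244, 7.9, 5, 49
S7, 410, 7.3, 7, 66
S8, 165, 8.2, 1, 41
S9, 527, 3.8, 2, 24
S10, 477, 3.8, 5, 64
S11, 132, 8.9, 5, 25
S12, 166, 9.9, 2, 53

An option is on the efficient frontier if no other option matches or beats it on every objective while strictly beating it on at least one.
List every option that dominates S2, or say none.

none

S1: worse on density (8.7 vs 2.2).
S3: worse on density (10.4 vs 2.2).
S4: worse on density (9.3 vs 2.2).
S5: worse on density (4.9 vs 2.2).
S6: worse on density (7.9 vs 2.2).
S7: worse on density (7.3 vs 2.2).
S8: worse on density (8.2 vs 2.2).
S9: worse on density (3.8 vs 2.2).
S10: worse on density (3.8 vs 2.2).
S11: worse on density (8.9 vs 2.2).
S12: worse on density (9.9 vs 2.2).
No option dominates S2.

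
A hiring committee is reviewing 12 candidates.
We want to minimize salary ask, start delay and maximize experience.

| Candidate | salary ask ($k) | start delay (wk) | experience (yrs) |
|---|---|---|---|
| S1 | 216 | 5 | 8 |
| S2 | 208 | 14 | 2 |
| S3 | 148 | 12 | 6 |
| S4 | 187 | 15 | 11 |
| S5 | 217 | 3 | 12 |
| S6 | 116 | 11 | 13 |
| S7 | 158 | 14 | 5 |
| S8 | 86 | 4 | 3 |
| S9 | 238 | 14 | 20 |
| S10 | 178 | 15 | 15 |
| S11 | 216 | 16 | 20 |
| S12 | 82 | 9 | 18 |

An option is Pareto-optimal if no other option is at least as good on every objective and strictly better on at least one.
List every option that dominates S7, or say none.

S3: salary ask 148≤158, start delay 12≤14, experience 6≥5 — dominates S7.
S6: salary ask 116≤158, start delay 11≤14, experience 13≥5 — dominates S7.
S12: salary ask 82≤158, start delay 9≤14, experience 18≥5 — dominates S7.
Others (S1, S2, S4, S5, S8, S9, S10, S11) are each worse than S7 on at least one objective.

S3, S6, S12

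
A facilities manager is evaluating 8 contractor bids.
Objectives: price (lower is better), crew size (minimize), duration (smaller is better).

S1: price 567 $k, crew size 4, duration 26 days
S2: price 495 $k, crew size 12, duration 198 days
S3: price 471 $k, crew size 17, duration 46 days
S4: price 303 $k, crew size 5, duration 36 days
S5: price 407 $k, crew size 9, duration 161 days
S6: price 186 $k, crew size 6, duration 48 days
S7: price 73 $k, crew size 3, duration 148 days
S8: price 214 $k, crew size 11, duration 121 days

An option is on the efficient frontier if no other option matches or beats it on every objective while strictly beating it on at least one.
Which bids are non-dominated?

S1: not dominated (best duration).
S2: dominated by S4 (price 303≤495, crew size 5≤12, duration 36≤198).
S3: dominated by S4 (price 303≤471, crew size 5≤17, duration 36≤46).
S4: not dominated.
S5: dominated by S4 (price 303≤407, crew size 5≤9, duration 36≤161).
S6: not dominated.
S7: not dominated (best price).
S8: dominated by S6 (price 186≤214, crew size 6≤11, duration 48≤121).

S1, S4, S6, S7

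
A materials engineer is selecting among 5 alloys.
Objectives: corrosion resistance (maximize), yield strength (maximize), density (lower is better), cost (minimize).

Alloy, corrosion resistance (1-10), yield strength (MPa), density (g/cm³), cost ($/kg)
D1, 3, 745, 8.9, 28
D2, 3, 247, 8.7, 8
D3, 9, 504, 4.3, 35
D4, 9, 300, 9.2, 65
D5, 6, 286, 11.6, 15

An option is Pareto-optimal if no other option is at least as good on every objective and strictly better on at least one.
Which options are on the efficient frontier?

D1: not dominated (best yield strength).
D2: not dominated (best cost).
D3: not dominated (best density).
D4: dominated by D3 (corrosion resistance 9≥9, yield strength 504≥300, density 4.3≤9.2, cost 35≤65).
D5: not dominated.

D1, D2, D3, D5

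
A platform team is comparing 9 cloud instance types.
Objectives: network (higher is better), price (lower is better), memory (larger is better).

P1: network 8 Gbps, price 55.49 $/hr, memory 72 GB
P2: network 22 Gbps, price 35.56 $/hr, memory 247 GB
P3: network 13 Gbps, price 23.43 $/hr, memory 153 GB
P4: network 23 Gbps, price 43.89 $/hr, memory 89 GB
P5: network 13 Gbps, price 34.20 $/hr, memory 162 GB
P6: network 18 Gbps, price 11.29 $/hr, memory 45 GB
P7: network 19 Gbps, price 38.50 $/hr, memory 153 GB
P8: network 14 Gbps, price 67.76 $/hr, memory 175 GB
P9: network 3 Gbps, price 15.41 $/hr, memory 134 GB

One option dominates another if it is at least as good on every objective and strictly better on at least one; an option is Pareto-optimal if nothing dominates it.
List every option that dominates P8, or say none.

P2: network 22≥14, price 35.56≤67.76, memory 247≥175 — dominates P8.
Others (P1, P3, P4, P5, P6, P7, P9) are each worse than P8 on at least one objective.

P2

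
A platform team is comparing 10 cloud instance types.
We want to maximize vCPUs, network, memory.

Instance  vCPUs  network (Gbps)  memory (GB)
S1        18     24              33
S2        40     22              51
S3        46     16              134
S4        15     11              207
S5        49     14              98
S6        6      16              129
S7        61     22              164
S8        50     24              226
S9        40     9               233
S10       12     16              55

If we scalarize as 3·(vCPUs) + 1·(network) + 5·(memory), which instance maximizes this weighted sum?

S8

S1: 3·18 + 1·24 + 5·33 = 243
S2: 3·40 + 1·22 + 5·51 = 397
S3: 3·46 + 1·16 + 5·134 = 824
S4: 3·15 + 1·11 + 5·207 = 1091
S5: 3·49 + 1·14 + 5·98 = 651
S6: 3·6 + 1·16 + 5·129 = 679
S7: 3·61 + 1·22 + 5·164 = 1025
S8: 3·50 + 1·24 + 5·226 = 1304
S9: 3·40 + 1·9 + 5·233 = 1294
S10: 3·12 + 1·16 + 5·55 = 327
Highest: S8 at 1304.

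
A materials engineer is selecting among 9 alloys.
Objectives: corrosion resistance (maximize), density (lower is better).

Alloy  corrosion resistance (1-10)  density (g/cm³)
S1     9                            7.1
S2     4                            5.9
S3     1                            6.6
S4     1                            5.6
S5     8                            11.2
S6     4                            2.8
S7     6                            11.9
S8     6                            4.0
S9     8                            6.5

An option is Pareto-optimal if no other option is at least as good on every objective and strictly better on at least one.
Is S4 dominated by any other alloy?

Yes

S6 vs S4: corrosion resistance 4≥1, density 2.8≤5.6 — S6 is at least as good on every objective and strictly better on at least one, so S6 dominates S4.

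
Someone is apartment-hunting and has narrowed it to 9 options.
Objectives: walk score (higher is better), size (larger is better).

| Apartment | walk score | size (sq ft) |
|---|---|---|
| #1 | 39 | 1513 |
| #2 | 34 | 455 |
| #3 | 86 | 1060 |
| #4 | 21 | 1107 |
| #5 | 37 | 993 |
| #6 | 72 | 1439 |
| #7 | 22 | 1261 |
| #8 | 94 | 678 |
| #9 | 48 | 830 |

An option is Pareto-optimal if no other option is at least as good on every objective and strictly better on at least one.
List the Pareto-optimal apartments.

#1, #3, #6, #8

#1: not dominated (best size).
#2: dominated by #1 (walk score 39≥34, size 1513≥455).
#3: not dominated.
#4: dominated by #1 (walk score 39≥21, size 1513≥1107).
#5: dominated by #1 (walk score 39≥37, size 1513≥993).
#6: not dominated.
#7: dominated by #1 (walk score 39≥22, size 1513≥1261).
#8: not dominated (best walk score).
#9: dominated by #3 (walk score 86≥48, size 1060≥830).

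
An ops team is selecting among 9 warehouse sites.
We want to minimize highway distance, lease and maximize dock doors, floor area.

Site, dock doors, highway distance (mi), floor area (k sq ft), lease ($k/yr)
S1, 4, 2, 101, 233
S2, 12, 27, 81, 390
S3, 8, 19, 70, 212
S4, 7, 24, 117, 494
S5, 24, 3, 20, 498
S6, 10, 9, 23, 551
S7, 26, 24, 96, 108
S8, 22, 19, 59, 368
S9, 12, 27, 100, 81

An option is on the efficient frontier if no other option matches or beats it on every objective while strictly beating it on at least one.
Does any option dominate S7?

No

S1: worse on dock doors (4 vs 26).
S2: worse on dock doors (12 vs 26).
S3: worse on dock doors (8 vs 26).
S4: worse on dock doors (7 vs 26).
S5: worse on dock doors (24 vs 26).
S6: worse on dock doors (10 vs 26).
S8: worse on dock doors (22 vs 26).
S9: worse on dock doors (12 vs 26).
No option is at least as good as S7 on every objective and strictly better on one.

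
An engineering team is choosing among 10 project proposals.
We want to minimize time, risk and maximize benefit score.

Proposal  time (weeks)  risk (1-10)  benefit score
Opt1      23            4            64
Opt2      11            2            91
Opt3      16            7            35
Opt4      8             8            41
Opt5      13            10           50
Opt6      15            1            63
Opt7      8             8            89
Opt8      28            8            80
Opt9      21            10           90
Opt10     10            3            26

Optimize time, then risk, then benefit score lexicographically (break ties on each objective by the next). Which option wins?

Opt7

First minimize time: best is 8, kept {Opt4, Opt7}.
Then minimize risk: best is 8, kept {Opt4, Opt7}.
Then maximize benefit score: best is 89, kept {Opt7}.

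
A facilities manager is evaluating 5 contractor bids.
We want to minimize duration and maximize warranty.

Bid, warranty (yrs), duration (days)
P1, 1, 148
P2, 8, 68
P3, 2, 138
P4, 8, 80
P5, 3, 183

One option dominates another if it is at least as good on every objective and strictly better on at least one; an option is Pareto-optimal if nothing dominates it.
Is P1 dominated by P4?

P4 vs P1: warranty 8≥1, duration 80≤148 — P4 is at least as good on every objective with at least one strict improvement.

Yes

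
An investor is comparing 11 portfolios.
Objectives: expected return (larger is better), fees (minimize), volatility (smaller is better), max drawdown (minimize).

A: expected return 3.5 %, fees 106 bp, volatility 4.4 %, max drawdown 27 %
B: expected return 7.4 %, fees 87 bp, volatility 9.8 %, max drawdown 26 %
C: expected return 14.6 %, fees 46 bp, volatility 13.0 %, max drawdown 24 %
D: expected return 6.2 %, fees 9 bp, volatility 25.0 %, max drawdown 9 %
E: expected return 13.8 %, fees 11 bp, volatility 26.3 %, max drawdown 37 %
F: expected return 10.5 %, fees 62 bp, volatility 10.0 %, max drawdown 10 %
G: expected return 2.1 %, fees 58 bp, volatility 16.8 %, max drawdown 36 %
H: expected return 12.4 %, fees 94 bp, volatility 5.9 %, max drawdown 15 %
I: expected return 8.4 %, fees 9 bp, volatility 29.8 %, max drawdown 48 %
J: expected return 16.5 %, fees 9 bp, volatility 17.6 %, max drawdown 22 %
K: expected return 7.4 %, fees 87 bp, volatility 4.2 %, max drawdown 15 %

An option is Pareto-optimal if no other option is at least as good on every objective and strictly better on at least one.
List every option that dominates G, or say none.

C: expected return 14.6≥2.1, fees 46≤58, volatility 13.0≤16.8, max drawdown 24≤36 — dominates G.
Others (A, B, D, E, F, H, I, J, K) are each worse than G on at least one objective.

C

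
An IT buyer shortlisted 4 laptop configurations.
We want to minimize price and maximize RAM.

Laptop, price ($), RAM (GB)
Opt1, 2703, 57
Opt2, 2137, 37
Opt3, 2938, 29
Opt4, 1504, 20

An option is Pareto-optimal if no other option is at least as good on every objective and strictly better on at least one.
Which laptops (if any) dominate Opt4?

none

Opt1: worse on price (2703 vs 1504).
Opt2: worse on price (2137 vs 1504).
Opt3: worse on price (2938 vs 1504).
No option dominates Opt4.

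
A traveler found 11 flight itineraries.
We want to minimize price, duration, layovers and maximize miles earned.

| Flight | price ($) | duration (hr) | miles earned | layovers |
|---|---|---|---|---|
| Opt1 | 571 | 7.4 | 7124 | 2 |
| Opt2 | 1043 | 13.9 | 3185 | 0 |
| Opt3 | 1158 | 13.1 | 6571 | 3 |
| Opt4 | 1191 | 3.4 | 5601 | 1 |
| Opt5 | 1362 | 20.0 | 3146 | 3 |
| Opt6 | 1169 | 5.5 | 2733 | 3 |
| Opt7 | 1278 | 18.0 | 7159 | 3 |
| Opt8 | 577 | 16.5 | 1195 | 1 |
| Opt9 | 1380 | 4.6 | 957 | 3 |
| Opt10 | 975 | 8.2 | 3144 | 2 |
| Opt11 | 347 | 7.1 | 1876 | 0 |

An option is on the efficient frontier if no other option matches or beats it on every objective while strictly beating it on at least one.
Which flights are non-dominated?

Opt1: not dominated.
Opt2: not dominated.
Opt3: dominated by Opt1 (price 571≤1158, duration 7.4≤13.1, miles earned 7124≥6571, layovers 2≤3).
Opt4: not dominated (best duration).
Opt5: dominated by Opt1 (price 571≤1362, duration 7.4≤20.0, miles earned 7124≥3146, layovers 2≤3).
Opt6: not dominated.
Opt7: not dominated (best miles earned).
Opt8: dominated by Opt11 (price 347≤577, duration 7.1≤16.5, miles earned 1876≥1195, layovers 0≤1).
Opt9: dominated by Opt4 (price 1191≤1380, duration 3.4≤4.6, miles earned 5601≥957, layovers 1≤3).
Opt10: dominated by Opt1 (price 571≤975, duration 7.4≤8.2, miles earned 7124≥3144, layovers 2≤2).
Opt11: not dominated (best price).

Opt1, Opt2, Opt4, Opt6, Opt7, Opt11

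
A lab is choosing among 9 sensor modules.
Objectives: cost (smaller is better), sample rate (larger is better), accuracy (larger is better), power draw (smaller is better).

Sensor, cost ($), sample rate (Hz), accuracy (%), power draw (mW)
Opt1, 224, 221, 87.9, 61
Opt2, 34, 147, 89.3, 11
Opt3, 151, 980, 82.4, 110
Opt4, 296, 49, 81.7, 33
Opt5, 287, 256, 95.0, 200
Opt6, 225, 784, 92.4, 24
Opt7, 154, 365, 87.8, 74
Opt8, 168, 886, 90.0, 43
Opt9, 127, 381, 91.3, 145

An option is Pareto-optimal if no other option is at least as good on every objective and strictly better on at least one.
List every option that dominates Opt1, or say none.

Opt8

Opt8: cost 168≤224, sample rate 886≥221, accuracy 90.0≥87.9, power draw 43≤61 — dominates Opt1.
Others (Opt2, Opt3, Opt4, Opt5, Opt6, Opt7, Opt9) are each worse than Opt1 on at least one objective.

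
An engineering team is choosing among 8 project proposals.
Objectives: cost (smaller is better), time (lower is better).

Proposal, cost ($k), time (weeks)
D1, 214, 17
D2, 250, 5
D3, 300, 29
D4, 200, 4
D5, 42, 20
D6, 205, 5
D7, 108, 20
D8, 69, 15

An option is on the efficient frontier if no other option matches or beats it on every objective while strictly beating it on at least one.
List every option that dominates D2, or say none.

D4, D6

D4: cost 200≤250, time 4≤5 — dominates D2.
D6: cost 205≤250, time 5≤5 — dominates D2.
Others (D1, D3, D5, D7, D8) are each worse than D2 on at least one objective.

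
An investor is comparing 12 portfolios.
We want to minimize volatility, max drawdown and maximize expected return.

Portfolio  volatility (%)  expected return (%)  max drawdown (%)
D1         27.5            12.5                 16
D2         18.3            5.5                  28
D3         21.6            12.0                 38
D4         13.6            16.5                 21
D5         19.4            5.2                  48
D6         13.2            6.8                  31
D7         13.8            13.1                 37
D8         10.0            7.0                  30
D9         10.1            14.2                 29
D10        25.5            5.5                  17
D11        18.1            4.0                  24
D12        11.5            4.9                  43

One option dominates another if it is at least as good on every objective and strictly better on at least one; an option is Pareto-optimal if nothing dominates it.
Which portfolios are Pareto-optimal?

D1, D4, D8, D9, D10

D1: not dominated (best max drawdown).
D2: dominated by D4 (volatility 13.6≤18.3, expected return 16.5≥5.5, max drawdown 21≤28).
D3: dominated by D4 (volatility 13.6≤21.6, expected return 16.5≥12.0, max drawdown 21≤38).
D4: not dominated (best expected return).
D5: dominated by D2 (volatility 18.3≤19.4, expected return 5.5≥5.2, max drawdown 28≤48).
D6: dominated by D8 (volatility 10.0≤13.2, expected return 7.0≥6.8, max drawdown 30≤31).
D7: dominated by D4 (volatility 13.6≤13.8, expected return 16.5≥13.1, max drawdown 21≤37).
D8: not dominated (best volatility).
D9: not dominated.
D10: not dominated.
D11: dominated by D4 (volatility 13.6≤18.1, expected return 16.5≥4.0, max drawdown 21≤24).
D12: dominated by D8 (volatility 10.0≤11.5, expected return 7.0≥4.9, max drawdown 30≤43).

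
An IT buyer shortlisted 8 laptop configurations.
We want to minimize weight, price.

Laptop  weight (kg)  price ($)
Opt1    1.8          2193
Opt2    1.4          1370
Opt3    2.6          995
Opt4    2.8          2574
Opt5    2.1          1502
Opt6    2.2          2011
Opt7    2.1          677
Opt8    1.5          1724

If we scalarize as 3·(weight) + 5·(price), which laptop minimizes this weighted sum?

Opt1: 3·1.8 + 5·2193 = 10970.4
Opt2: 3·1.4 + 5·1370 = 6854.2
Opt3: 3·2.6 + 5·995 = 4982.8
Opt4: 3·2.8 + 5·2574 = 12878.4
Opt5: 3·2.1 + 5·1502 = 7516.3
Opt6: 3·2.2 + 5·2011 = 10061.6
Opt7: 3·2.1 + 5·677 = 3391.3
Opt8: 3·1.5 + 5·1724 = 8624.5
Lowest: Opt7 at 3391.3.

Opt7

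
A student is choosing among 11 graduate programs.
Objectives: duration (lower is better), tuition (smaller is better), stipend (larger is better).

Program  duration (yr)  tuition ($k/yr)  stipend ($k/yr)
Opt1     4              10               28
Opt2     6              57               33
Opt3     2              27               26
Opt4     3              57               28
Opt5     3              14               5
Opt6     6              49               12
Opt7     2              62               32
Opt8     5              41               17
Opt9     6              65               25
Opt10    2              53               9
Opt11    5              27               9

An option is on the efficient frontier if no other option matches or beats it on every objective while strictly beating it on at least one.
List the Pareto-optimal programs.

Opt1, Opt2, Opt3, Opt4, Opt5, Opt7

Opt1: not dominated (best tuition).
Opt2: not dominated (best stipend).
Opt3: not dominated.
Opt4: not dominated.
Opt5: not dominated.
Opt6: dominated by Opt1 (duration 4≤6, tuition 10≤49, stipend 28≥12).
Opt7: not dominated.
Opt8: dominated by Opt1 (duration 4≤5, tuition 10≤41, stipend 28≥17).
Opt9: dominated by Opt1 (duration 4≤6, tuition 10≤65, stipend 28≥25).
Opt10: dominated by Opt3 (duration 2≤2, tuition 27≤53, stipend 26≥9).
Opt11: dominated by Opt1 (duration 4≤5, tuition 10≤27, stipend 28≥9).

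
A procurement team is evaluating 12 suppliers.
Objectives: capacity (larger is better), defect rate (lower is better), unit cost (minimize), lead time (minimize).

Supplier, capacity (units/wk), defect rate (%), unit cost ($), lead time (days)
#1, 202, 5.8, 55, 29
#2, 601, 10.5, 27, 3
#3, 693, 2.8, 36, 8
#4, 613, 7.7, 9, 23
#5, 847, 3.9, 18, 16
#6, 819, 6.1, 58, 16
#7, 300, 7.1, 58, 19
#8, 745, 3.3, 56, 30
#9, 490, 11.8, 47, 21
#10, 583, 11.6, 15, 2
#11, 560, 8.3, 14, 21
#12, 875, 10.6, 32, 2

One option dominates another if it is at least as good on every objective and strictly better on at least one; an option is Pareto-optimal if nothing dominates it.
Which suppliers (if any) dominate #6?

#5

#5: capacity 847≥819, defect rate 3.9≤6.1, unit cost 18≤58, lead time 16≤16 — dominates #6.
Others (#1, #2, #3, #4, #7, #8, #9, #10, #11, #12) are each worse than #6 on at least one objective.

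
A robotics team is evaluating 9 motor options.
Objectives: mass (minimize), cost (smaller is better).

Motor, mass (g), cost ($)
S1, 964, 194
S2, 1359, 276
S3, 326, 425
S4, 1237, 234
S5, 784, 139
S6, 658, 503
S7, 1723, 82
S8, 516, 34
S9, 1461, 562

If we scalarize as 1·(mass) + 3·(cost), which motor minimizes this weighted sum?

S1: 1·964 + 3·194 = 1546
S2: 1·1359 + 3·276 = 2187
S3: 1·326 + 3·425 = 1601
S4: 1·1237 + 3·234 = 1939
S5: 1·784 + 3·139 = 1201
S6: 1·658 + 3·503 = 2167
S7: 1·1723 + 3·82 = 1969
S8: 1·516 + 3·34 = 618
S9: 1·1461 + 3·562 = 3147
Lowest: S8 at 618.

S8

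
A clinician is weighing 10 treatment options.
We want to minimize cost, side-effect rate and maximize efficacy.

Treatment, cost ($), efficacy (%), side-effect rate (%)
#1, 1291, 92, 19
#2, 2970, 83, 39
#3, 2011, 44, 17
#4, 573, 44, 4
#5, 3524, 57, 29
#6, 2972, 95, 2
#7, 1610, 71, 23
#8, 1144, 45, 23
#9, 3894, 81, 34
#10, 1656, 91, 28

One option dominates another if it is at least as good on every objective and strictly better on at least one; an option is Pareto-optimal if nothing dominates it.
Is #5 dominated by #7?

Yes

#7 vs #5: cost 1610≤3524, efficacy 71≥57, side-effect rate 23≤29 — #7 is at least as good on every objective with at least one strict improvement.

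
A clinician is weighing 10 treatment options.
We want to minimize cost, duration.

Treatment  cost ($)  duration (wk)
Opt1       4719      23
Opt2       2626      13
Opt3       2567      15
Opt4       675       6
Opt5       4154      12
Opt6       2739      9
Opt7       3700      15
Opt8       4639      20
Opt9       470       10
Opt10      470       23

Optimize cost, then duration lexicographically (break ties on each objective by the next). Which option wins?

First minimize cost: best is 470, kept {Opt9, Opt10}.
Then minimize duration: best is 10, kept {Opt9}.

Opt9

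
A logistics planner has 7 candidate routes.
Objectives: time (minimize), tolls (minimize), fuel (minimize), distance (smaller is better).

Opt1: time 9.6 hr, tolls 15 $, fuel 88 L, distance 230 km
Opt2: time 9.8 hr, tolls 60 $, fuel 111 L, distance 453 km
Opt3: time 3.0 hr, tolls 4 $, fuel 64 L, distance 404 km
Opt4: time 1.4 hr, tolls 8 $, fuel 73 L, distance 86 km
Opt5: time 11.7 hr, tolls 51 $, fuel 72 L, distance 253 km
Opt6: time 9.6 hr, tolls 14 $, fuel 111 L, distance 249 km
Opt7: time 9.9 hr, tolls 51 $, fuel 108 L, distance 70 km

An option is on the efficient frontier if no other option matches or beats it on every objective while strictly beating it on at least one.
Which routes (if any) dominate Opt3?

none

Opt1: worse on time (9.6 vs 3.0).
Opt2: worse on time (9.8 vs 3.0).
Opt4: worse on tolls (8 vs 4).
Opt5: worse on time (11.7 vs 3.0).
Opt6: worse on time (9.6 vs 3.0).
Opt7: worse on time (9.9 vs 3.0).
No option dominates Opt3.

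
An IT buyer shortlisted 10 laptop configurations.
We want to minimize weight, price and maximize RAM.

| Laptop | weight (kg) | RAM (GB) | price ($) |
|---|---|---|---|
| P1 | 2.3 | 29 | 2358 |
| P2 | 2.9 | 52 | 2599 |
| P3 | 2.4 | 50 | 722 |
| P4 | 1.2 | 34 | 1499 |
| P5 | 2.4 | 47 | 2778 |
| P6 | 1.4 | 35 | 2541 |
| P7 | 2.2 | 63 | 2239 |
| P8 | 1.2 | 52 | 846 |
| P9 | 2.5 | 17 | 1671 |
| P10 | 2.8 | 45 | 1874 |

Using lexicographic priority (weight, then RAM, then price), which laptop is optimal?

First minimize weight: best is 1.2, kept {P4, P8}.
Then maximize RAM: best is 52, kept {P8}.

P8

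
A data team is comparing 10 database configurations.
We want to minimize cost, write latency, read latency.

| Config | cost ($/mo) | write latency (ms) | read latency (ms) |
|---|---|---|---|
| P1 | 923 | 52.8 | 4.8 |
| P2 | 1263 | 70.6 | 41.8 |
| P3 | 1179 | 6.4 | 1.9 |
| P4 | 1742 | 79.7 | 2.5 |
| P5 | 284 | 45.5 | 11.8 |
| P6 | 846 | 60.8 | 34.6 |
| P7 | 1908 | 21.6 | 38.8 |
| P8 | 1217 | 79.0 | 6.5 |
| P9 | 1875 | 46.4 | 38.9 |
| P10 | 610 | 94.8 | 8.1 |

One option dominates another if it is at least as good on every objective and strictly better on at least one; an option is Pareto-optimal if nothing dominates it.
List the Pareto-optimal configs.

P1, P3, P5, P10

P1: not dominated.
P2: dominated by P1 (cost 923≤1263, write latency 52.8≤70.6, read latency 4.8≤41.8).
P3: not dominated (best write latency).
P4: dominated by P3 (cost 1179≤1742, write latency 6.4≤79.7, read latency 1.9≤2.5).
P5: not dominated (best cost).
P6: dominated by P5 (cost 284≤846, write latency 45.5≤60.8, read latency 11.8≤34.6).
P7: dominated by P3 (cost 1179≤1908, write latency 6.4≤21.6, read latency 1.9≤38.8).
P8: dominated by P1 (cost 923≤1217, write latency 52.8≤79.0, read latency 4.8≤6.5).
P9: dominated by P3 (cost 1179≤1875, write latency 6.4≤46.4, read latency 1.9≤38.9).
P10: not dominated.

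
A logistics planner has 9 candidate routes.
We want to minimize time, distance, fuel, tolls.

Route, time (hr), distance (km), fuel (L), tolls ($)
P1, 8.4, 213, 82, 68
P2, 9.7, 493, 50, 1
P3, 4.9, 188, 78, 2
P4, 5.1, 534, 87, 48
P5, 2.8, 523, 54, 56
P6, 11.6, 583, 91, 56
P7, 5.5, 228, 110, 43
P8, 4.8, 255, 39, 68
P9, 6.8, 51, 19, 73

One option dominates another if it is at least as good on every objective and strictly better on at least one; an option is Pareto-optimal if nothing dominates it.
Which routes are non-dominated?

P1: dominated by P3 (time 4.9≤8.4, distance 188≤213, fuel 78≤82, tolls 2≤68).
P2: not dominated (best tolls).
P3: not dominated.
P4: dominated by P3 (time 4.9≤5.1, distance 188≤534, fuel 78≤87, tolls 2≤48).
P5: not dominated (best time).
P6: dominated by P2 (time 9.7≤11.6, distance 493≤583, fuel 50≤91, tolls 1≤56).
P7: dominated by P3 (time 4.9≤5.5, distance 188≤228, fuel 78≤110, tolls 2≤43).
P8: not dominated.
P9: not dominated (best distance).

P2, P3, P5, P8, P9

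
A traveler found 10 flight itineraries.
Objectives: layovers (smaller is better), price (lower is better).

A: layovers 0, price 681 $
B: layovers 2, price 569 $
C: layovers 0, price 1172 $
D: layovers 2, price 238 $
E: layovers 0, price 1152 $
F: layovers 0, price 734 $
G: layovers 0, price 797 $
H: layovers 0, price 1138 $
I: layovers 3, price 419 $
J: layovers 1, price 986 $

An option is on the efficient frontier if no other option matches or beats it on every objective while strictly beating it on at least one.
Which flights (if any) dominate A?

B: worse on layovers (2 vs 0).
C: worse on price (1172 vs 681).
D: worse on layovers (2 vs 0).
E: worse on price (1152 vs 681).
F: worse on price (734 vs 681).
G: worse on price (797 vs 681).
H: worse on price (1138 vs 681).
I: worse on layovers (3 vs 0).
J: worse on layovers (1 vs 0).
No option dominates A.

none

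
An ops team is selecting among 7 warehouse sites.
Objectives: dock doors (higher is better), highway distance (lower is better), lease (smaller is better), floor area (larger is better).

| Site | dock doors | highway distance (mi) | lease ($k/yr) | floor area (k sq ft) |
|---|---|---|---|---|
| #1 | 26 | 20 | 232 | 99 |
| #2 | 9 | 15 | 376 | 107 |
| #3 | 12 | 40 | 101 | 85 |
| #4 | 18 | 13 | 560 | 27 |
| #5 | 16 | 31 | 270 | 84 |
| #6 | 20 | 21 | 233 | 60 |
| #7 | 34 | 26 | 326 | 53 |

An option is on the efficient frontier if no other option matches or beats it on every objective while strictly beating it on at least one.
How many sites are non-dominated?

#1: not dominated.
#2: not dominated (best floor area).
#3: not dominated (best lease).
#4: not dominated (best highway distance).
#5: dominated by #1 (dock doors 26≥16, highway distance 20≤31, lease 232≤270, floor area 99≥84).
#6: dominated by #1 (dock doors 26≥20, highway distance 20≤21, lease 232≤233, floor area 99≥60).
#7: not dominated (best dock doors).
Pareto-optimal: #1, #2, #3, #4, #7 → 5.

5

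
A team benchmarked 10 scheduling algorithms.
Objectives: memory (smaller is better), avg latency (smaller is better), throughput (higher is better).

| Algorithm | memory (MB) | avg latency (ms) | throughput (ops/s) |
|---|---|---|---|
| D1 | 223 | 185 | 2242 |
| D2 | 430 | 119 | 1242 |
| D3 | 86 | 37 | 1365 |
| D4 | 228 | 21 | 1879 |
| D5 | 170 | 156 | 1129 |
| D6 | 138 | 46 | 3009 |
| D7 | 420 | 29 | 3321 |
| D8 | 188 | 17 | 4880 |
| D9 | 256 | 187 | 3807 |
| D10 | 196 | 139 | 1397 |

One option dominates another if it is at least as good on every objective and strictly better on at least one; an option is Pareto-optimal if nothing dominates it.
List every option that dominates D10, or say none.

D6: memory 138≤196, avg latency 46≤139, throughput 3009≥1397 — dominates D10.
D8: memory 188≤196, avg latency 17≤139, throughput 4880≥1397 — dominates D10.
Others (D1, D2, D3, D4, D5, D7, D9) are each worse than D10 on at least one objective.

D6, D8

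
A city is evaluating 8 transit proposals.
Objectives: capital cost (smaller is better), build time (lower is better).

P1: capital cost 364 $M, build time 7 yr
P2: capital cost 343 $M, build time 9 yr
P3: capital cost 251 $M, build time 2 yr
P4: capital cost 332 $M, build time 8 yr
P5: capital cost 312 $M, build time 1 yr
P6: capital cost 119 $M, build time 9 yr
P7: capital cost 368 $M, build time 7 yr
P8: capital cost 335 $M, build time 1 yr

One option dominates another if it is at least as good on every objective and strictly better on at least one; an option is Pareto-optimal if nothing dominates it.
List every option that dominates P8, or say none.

P5

P5: capital cost 312≤335, build time 1≤1 — dominates P8.
Others (P1, P2, P3, P4, P6, P7) are each worse than P8 on at least one objective.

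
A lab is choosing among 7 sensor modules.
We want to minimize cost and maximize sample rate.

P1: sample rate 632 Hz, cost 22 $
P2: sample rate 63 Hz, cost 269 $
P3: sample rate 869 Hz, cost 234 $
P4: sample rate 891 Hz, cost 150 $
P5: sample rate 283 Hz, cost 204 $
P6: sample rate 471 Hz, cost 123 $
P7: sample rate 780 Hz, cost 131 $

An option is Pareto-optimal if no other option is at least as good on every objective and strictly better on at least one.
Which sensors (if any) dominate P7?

P1: worse on sample rate (632 vs 780).
P2: worse on sample rate (63 vs 780).
P3: worse on cost (234 vs 131).
P4: worse on cost (150 vs 131).
P5: worse on sample rate (283 vs 780).
P6: worse on sample rate (471 vs 780).
No option dominates P7.

none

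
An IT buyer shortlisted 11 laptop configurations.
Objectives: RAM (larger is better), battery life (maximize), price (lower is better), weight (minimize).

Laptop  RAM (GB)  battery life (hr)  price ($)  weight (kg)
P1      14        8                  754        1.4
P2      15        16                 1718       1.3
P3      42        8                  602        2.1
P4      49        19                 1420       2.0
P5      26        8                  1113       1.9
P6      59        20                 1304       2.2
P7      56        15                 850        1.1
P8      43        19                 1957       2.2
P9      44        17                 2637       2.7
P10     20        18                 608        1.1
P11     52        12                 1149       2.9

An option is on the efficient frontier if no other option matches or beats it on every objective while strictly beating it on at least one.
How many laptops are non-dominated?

5

P1: dominated by P10 (RAM 20≥14, battery life 18≥8, price 608≤754, weight 1.1≤1.4).
P2: dominated by P10 (RAM 20≥15, battery life 18≥16, price 608≤1718, weight 1.1≤1.3).
P3: not dominated (best price).
P4: not dominated.
P5: dominated by P7 (RAM 56≥26, battery life 15≥8, price 850≤1113, weight 1.1≤1.9).
P6: not dominated (best RAM).
P7: not dominated.
P8: dominated by P4 (RAM 49≥43, battery life 19≥19, price 1420≤1957, weight 2.0≤2.2).
P9: dominated by P4 (RAM 49≥44, battery life 19≥17, price 1420≤2637, weight 2.0≤2.7).
P10: not dominated.
P11: dominated by P7 (RAM 56≥52, battery life 15≥12, price 850≤1149, weight 1.1≤2.9).
Pareto-optimal: P3, P4, P6, P7, P10 → 5.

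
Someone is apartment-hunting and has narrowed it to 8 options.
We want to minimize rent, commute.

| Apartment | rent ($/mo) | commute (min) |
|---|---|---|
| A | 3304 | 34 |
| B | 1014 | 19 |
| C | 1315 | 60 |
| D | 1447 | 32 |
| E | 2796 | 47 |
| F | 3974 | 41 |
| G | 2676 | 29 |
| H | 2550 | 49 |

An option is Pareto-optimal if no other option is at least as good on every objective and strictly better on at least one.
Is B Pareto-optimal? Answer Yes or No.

Yes

A: worse on rent (3304 vs 1014).
C: worse on rent (1315 vs 1014).
D: worse on rent (1447 vs 1014).
E: worse on rent (2796 vs 1014).
F: worse on rent (3974 vs 1014).
G: worse on rent (2676 vs 1014).
H: worse on rent (2550 vs 1014).
No option is at least as good as B on every objective and strictly better on one.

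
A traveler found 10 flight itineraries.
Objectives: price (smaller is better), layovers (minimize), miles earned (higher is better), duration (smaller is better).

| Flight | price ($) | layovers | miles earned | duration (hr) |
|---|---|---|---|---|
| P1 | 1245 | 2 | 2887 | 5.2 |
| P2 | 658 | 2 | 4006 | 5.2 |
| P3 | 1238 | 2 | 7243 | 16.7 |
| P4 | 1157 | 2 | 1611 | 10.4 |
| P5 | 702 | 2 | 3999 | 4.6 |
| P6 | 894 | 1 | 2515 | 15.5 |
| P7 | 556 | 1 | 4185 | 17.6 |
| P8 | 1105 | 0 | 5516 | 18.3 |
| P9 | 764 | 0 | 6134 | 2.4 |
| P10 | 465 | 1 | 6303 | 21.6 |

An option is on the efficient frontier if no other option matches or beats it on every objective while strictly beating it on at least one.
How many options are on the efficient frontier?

P1: dominated by P2 (price 658≤1245, layovers 2≤2, miles earned 4006≥2887, duration 5.2≤5.2).
P2: not dominated.
P3: not dominated (best miles earned).
P4: dominated by P2 (price 658≤1157, layovers 2≤2, miles earned 4006≥1611, duration 5.2≤10.4).
P5: not dominated.
P6: dominated by P9 (price 764≤894, layovers 0≤1, miles earned 6134≥2515, duration 2.4≤15.5).
P7: not dominated.
P8: dominated by P9 (price 764≤1105, layovers 0≤0, miles earned 6134≥5516, duration 2.4≤18.3).
P9: not dominated (best duration).
P10: not dominated (best price).
Pareto-optimal: P2, P3, P5, P7, P9, P10 → 6.

6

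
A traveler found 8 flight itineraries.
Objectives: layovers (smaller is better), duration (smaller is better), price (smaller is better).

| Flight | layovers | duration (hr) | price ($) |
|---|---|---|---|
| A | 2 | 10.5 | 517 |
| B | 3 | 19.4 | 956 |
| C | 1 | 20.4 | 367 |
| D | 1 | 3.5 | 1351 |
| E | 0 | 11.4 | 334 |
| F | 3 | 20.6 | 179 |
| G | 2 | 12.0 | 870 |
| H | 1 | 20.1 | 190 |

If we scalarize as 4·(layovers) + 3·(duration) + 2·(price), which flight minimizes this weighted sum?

A: 4·2 + 3·10.5 + 2·517 = 1073.5
B: 4·3 + 3·19.4 + 2·956 = 1982.2
C: 4·1 + 3·20.4 + 2·367 = 799.2
D: 4·1 + 3·3.5 + 2·1351 = 2716.5
E: 4·0 + 3·11.4 + 2·334 = 702.2
F: 4·3 + 3·20.6 + 2·179 = 431.8
G: 4·2 + 3·12.0 + 2·870 = 1784.0
H: 4·1 + 3·20.1 + 2·190 = 444.3
Lowest: F at 431.8.

F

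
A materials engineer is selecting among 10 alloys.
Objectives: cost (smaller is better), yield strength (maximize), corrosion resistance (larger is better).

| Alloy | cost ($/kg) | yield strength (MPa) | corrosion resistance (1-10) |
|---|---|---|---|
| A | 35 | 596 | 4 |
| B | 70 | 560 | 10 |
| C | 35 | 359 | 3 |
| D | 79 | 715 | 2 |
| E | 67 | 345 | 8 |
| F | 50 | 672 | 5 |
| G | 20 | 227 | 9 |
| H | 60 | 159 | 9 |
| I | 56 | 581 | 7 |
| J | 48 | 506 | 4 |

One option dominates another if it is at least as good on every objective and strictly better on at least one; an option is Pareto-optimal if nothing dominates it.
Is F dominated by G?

No

G vs F: G is worse on yield strength (227 vs 672), so it does not dominate F.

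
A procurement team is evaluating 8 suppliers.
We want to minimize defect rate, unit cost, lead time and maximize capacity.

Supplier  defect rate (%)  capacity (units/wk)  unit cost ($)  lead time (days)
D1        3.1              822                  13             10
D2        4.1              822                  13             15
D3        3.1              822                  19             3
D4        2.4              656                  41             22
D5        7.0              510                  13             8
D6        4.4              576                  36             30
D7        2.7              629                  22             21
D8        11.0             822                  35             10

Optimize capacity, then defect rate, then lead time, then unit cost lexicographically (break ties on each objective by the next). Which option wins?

D3

First maximize capacity: best is 822, kept {D1, D2, D3, D8}.
Then minimize defect rate: best is 3.1, kept {D1, D3}.
Then minimize lead time: best is 3, kept {D3}.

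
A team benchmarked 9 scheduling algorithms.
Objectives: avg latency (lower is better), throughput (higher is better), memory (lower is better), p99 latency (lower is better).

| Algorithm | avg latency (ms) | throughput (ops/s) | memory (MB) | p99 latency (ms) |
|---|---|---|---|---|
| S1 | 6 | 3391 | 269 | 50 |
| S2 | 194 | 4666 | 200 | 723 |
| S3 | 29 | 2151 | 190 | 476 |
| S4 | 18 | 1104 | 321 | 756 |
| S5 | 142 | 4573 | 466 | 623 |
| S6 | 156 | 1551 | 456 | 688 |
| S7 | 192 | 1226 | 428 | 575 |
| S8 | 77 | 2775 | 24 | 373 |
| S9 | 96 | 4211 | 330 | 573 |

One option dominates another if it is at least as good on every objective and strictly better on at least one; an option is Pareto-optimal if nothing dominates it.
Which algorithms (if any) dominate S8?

S1: worse on memory (269 vs 24).
S2: worse on avg latency (194 vs 77).
S3: worse on throughput (2151 vs 2775).
S4: worse on throughput (1104 vs 2775).
S5: worse on avg latency (142 vs 77).
S6: worse on avg latency (156 vs 77).
S7: worse on avg latency (192 vs 77).
S9: worse on avg latency (96 vs 77).
No option dominates S8.

none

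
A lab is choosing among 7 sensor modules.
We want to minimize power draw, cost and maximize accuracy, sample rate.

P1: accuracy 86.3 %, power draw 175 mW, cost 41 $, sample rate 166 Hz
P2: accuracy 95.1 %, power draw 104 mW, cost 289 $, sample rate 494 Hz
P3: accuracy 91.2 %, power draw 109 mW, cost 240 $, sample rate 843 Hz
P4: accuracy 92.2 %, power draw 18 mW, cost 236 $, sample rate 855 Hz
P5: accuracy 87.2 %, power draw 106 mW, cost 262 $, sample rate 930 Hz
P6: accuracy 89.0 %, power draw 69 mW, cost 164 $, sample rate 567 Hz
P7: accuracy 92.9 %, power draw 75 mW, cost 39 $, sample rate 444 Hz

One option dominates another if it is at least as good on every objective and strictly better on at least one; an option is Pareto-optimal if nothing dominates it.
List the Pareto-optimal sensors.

P1: dominated by P7 (accuracy 92.9≥86.3, power draw 75≤175, cost 39≤41, sample rate 444≥166).
P2: not dominated (best accuracy).
P3: dominated by P4 (accuracy 92.2≥91.2, power draw 18≤109, cost 236≤240, sample rate 855≥843).
P4: not dominated (best power draw).
P5: not dominated (best sample rate).
P6: not dominated.
P7: not dominated (best cost).

P2, P4, P5, P6, P7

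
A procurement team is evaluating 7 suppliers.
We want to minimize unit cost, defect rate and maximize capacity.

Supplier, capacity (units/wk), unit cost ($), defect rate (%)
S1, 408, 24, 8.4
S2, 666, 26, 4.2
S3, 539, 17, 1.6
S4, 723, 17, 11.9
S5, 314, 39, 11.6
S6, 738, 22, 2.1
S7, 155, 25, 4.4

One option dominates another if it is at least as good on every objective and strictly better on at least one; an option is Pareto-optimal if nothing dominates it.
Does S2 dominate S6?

S2 vs S6: S2 is worse on capacity (666 vs 738), so it does not dominate S6.

No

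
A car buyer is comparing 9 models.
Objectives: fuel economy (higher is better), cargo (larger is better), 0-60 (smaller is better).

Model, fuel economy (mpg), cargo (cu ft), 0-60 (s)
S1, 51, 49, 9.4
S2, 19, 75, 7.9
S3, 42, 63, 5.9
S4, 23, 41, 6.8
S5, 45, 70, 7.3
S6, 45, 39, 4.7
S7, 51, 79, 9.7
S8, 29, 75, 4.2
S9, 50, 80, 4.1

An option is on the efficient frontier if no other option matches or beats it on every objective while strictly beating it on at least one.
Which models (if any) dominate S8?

S9

S9: fuel economy 50≥29, cargo 80≥75, 0-60 4.1≤4.2 — dominates S8.
Others (S1, S2, S3, S4, S5, S6, S7) are each worse than S8 on at least one objective.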